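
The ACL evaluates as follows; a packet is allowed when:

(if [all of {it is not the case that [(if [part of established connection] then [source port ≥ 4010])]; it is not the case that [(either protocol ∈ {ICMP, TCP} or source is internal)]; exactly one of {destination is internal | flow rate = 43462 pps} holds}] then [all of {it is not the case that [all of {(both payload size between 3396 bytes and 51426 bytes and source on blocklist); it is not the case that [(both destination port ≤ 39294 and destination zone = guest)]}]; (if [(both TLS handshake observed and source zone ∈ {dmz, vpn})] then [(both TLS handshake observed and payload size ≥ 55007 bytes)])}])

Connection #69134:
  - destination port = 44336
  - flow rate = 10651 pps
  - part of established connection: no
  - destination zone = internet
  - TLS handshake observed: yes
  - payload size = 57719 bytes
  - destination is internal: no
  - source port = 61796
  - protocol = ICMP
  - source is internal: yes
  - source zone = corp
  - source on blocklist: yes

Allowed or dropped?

Atomic conditions:
  part of established connection: no → false
  source port ≥ 4010: 61796 ≥ 4010 is true
  protocol ∈ {ICMP, TCP}: ICMP is in the set → true
  source is internal: yes → true
  destination is internal: no → false
  flow rate = 43462 pps: 10651 == 43462 is false
  payload size between 3396 bytes and 51426 bytes: 57719 in [3396, 51426] is false
  source on blocklist: yes → true
  destination port ≤ 39294: 44336 ≤ 39294 is false
  destination zone = guest: internet == guest is false
  TLS handshake observed: yes → true
  source zone ∈ {dmz, vpn}: corp is not in the set → false
  payload size ≥ 55007 bytes: 57719 ≥ 55007 is true
Combine:
[1.1.1] false → true (antecedent false ⇒ implication holds) = true
[1.1] NOT true = false
[1.2.1] true OR true = true
[1.2] NOT true = false
[1.3] exactly-one(false, false) = false
[1] false AND false AND false = false
[2.1.1.1] false AND true = false
[2.1.1.2.1] false AND false = false
[2.1.1.2] NOT false = true
[2.1.1] false AND true = false
[2.1] NOT false = true
[2.2.1] true AND false = false
[2.2.2] true AND true = true
[2.2] false → true (antecedent false ⇒ implication holds) = true
[2] true AND true = true
[root] false → true (antecedent false ⇒ implication holds) = true
Overall: true → allowed

Allowed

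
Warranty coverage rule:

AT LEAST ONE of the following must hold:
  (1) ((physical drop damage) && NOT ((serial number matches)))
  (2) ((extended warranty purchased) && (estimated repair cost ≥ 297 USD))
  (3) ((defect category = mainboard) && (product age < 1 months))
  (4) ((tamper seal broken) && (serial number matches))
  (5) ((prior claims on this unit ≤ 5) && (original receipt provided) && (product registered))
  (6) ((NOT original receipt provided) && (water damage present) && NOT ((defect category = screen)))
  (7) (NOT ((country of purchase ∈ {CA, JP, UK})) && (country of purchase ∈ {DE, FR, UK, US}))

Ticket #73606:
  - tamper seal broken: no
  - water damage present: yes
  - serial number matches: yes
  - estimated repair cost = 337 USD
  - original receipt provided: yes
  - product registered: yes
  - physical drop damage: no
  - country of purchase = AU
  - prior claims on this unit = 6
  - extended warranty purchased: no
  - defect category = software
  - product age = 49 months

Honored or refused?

Refused

Atomic conditions:
  physical drop damage: no → false
  serial number matches: yes → true
  extended warranty purchased: no → false
  estimated repair cost ≥ 297 USD: 337 ≥ 297 is true
  defect category = mainboard: software == mainboard is false
  product age < 1 months: 49 < 1 is false
  tamper seal broken: no → false
  prior claims on this unit ≤ 5: 6 ≤ 5 is false
  original receipt provided: yes → true
  product registered: yes → true
  NOT original receipt provided: yes → false
  water damage present: yes → true
  defect category = screen: software == screen is false
  country of purchase ∈ {CA, JP, UK}: AU is not in the set → false
  country of purchase ∈ {DE, FR, UK, US}: AU is not in the set → false
Combine:
[1.2] NOT true = false
[1] false AND false = false
[2] false AND true = false
[3] false AND false = false
[4] false AND true = false
[5] false AND true AND true = false
[6.3] NOT false = true
[6] false AND true AND true = false
[7.1] NOT false = true
[7] true AND false = false
[root] false OR false OR false OR false OR false OR false OR false = false
Overall: false → refused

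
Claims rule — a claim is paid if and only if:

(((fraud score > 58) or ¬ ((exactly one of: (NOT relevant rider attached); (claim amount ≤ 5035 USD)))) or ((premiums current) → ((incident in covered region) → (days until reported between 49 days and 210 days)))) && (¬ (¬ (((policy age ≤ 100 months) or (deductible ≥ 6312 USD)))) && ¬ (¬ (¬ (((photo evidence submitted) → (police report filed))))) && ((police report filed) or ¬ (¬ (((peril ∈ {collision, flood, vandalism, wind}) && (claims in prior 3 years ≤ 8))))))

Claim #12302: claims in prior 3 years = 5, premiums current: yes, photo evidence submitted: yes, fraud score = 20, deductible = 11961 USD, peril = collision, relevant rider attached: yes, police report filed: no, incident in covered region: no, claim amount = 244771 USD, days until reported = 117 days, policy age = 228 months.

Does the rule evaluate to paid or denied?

Paid

Atomic conditions:
  fraud score > 58: 20 > 58 is false
  NOT relevant rider attached: yes → false
  claim amount ≤ 5035 USD: 244771 ≤ 5035 is false
  premiums current: yes → true
  incident in covered region: no → false
  days until reported between 49 days and 210 days: 117 in [49, 210] is true
  policy age ≤ 100 months: 228 ≤ 100 is false
  deductible ≥ 6312 USD: 11961 ≥ 6312 is true
  photo evidence submitted: yes → true
  police report filed: no → false
  peril ∈ {collision, flood, vandalism, wind}: collision is in the set → true
  claims in prior 3 years ≤ 8: 5 ≤ 8 is true
Combine:
[1.1.2.1] exactly-one(false, false) = false
[1.1.2] NOT false = true
[1.1] false OR true = true
[1.2.2] false → true (antecedent false ⇒ implication holds) = true
[1.2] true → true = true
[1] true OR true = true
[2.1.1.1] false OR true = true
[2.1.1] NOT true = false
[2.1] NOT false = true
[2.2.1.1.1] true → false = false
[2.2.1.1] NOT false = true
[2.2.1] NOT true = false
[2.2] NOT false = true
[2.3.2.1.1] true AND true = true
[2.3.2.1] NOT true = false
[2.3.2] NOT false = true
[2.3] false OR true = true
[2] true AND true AND true = true
[root] true AND true = true
Overall: true → paid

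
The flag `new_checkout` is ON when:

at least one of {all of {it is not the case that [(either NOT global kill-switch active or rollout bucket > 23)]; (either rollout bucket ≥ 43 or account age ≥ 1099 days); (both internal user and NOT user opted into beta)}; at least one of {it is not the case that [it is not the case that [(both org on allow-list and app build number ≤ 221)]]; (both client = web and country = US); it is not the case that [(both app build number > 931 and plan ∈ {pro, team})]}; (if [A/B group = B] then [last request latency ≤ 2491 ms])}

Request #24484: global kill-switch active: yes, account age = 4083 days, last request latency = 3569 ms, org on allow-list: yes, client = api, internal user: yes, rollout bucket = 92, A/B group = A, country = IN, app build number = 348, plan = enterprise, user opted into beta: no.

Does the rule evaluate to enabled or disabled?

Atomic conditions:
  NOT global kill-switch active: yes → false
  rollout bucket > 23: 92 > 23 is true
  rollout bucket ≥ 43: 92 ≥ 43 is true
  account age ≥ 1099 days: 4083 ≥ 1099 is true
  internal user: yes → true
  NOT user opted into beta: no → true
  org on allow-list: yes → true
  app build number ≤ 221: 348 ≤ 221 is false
  client = web: api == web is false
  country = US: IN == US is false
  app build number > 931: 348 > 931 is false
  plan ∈ {pro, team}: enterprise is not in the set → false
  A/B group = B: A == B is false
  last request latency ≤ 2491 ms: 3569 ≤ 2491 is false
Combine:
[1.1.1] false OR true = true
[1.1] NOT true = false
[1.2] true OR true = true
[1.3] true AND true = true
[1] false AND true AND true = false
[2.1.1.1] true AND false = false
[2.1.1] NOT false = true
[2.1] NOT true = false
[2.2] false AND false = false
[2.3.1] false AND false = false
[2.3] NOT false = true
[2] false OR false OR true = true
[3] false → false (antecedent false ⇒ implication holds) = true
[root] false OR true OR true = true
Overall: true → enabled

Enabled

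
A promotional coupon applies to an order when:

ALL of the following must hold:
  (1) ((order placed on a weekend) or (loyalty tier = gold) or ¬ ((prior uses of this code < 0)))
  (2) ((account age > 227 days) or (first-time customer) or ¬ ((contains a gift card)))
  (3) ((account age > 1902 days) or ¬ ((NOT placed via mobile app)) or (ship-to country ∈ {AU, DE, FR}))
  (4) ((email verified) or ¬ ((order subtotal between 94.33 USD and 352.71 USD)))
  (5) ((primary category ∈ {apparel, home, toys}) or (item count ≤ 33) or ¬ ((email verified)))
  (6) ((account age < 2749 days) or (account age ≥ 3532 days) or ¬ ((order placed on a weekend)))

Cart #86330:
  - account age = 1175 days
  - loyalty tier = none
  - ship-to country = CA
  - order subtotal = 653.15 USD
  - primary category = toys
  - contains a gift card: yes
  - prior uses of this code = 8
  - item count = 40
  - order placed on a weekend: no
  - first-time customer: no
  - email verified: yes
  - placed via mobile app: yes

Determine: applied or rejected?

Atomic conditions:
  order placed on a weekend: no → false
  loyalty tier = gold: none == gold is false
  prior uses of this code < 0: 8 < 0 is false
  account age > 227 days: 1175 > 227 is true
  first-time customer: no → false
  contains a gift card: yes → true
  account age > 1902 days: 1175 > 1902 is false
  NOT placed via mobile app: yes → false
  ship-to country ∈ {AU, DE, FR}: CA is not in the set → false
  email verified: yes → true
  order subtotal between 94.33 USD and 352.71 USD: 653.15 in [94.33, 352.71] is false
  primary category ∈ {apparel, home, toys}: toys is in the set → true
  item count ≤ 33: 40 ≤ 33 is false
  account age < 2749 days: 1175 < 2749 is true
  account age ≥ 3532 days: 1175 ≥ 3532 is false
Combine:
[1.3] NOT false = true
[1] false OR false OR true = true
[2.3] NOT true = false
[2] true OR false OR false = true
[3.2] NOT false = true
[3] false OR true OR false = true
[4.2] NOT false = true
[4] true OR true = true
[5.3] NOT true = false
[5] true OR false OR false = true
[6.3] NOT false = true
[6] true OR false OR true = true
[root] true AND true AND true AND true AND true AND true = true
Overall: true → applied

Applied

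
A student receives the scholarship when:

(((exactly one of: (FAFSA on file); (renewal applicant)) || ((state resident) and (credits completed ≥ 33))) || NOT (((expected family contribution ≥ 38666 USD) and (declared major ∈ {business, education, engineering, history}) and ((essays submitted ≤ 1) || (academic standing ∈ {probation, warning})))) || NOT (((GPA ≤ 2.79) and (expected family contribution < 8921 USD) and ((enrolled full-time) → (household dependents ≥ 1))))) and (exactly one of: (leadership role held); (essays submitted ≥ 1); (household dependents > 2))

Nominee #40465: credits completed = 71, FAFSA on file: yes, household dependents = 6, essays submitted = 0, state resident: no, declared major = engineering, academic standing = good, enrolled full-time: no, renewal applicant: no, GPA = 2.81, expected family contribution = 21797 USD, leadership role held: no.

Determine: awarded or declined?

Atomic conditions:
  FAFSA on file: yes → true
  renewal applicant: no → false
  state resident: no → false
  credits completed ≥ 33: 71 ≥ 33 is true
  expected family contribution ≥ 38666 USD: 21797 ≥ 38666 is false
  declared major ∈ {business, education, engineering, history}: engineering is in the set → true
  essays submitted ≤ 1: 0 ≤ 1 is true
  academic standing ∈ {probation, warning}: good is not in the set → false
  GPA ≤ 2.79: 2.81 ≤ 2.79 is false
  expected family contribution < 8921 USD: 21797 < 8921 is false
  enrolled full-time: no → false
  household dependents ≥ 1: 6 ≥ 1 is true
  leadership role held: no → false
  essays submitted ≥ 1: 0 ≥ 1 is false
  household dependents > 2: 6 > 2 is true
Combine:
[1.1.1] exactly-one(true, false) = true
[1.1.2] false AND true = false
[1.1] true OR false = true
[1.2.1.3] true OR false = true
[1.2.1] false AND true AND true = false
[1.2] NOT false = true
[1.3.1.3] false → true (antecedent false ⇒ implication holds) = true
[1.3.1] false AND false AND true = false
[1.3] NOT false = true
[1] true OR true OR true = true
[2] exactly-one(false, false, true) = true
[root] true AND true = true
Overall: true → awarded

Awarded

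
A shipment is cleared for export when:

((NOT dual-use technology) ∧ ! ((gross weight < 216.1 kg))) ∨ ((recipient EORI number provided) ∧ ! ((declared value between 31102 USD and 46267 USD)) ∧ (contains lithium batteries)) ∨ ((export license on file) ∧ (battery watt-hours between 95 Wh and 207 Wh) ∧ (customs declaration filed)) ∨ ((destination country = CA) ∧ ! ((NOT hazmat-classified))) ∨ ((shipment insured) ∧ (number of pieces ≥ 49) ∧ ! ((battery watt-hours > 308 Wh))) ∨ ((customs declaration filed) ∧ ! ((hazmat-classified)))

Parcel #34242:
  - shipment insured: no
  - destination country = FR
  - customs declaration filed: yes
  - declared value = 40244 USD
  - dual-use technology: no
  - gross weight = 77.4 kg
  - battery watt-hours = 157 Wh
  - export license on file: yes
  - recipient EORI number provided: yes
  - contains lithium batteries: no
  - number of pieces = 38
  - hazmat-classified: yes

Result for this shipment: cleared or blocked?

Atomic conditions:
  NOT dual-use technology: no → true
  gross weight < 216.1 kg: 77.4 < 216.1 is true
  recipient EORI number provided: yes → true
  declared value between 31102 USD and 46267 USD: 40244 in [31102, 46267] is true
  contains lithium batteries: no → false
  export license on file: yes → true
  battery watt-hours between 95 Wh and 207 Wh: 157 in [95, 207] is true
  customs declaration filed: yes → true
  destination country = CA: FR == CA is false
  NOT hazmat-classified: yes → false
  shipment insured: no → false
  number of pieces ≥ 49: 38 ≥ 49 is false
  battery watt-hours > 308 Wh: 157 > 308 is false
  hazmat-classified: yes → true
Combine:
[1.2] NOT true = false
[1] true AND false = false
[2.2] NOT true = false
[2] true AND false AND false = false
[3] true AND true AND true = true
[4.2] NOT false = true
[4] false AND true = false
[5.3] NOT false = true
[5] false AND false AND true = false
[6.2] NOT true = false
[6] true AND false = false
[root] false OR false OR true OR false OR false OR false = true
Overall: true → cleared

Cleared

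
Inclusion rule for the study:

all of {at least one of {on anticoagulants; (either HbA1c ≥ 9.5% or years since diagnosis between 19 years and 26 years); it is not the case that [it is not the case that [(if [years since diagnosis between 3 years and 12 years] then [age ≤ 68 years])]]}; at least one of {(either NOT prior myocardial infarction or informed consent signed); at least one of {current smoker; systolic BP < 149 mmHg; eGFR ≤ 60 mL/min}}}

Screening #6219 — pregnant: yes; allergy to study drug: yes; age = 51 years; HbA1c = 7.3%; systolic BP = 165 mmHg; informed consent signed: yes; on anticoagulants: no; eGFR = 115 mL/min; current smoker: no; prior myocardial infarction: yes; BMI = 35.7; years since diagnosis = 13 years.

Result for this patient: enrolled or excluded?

Enrolled

Atomic conditions:
  on anticoagulants: no → false
  HbA1c ≥ 9.5%: 7.3 ≥ 9.5 is false
  years since diagnosis between 19 years and 26 years: 13 in [19, 26] is false
  years since diagnosis between 3 years and 12 years: 13 in [3, 12] is false
  age ≤ 68 years: 51 ≤ 68 is true
  NOT prior myocardial infarction: yes → false
  informed consent signed: yes → true
  current smoker: no → false
  systolic BP < 149 mmHg: 165 < 149 is false
  eGFR ≤ 60 mL/min: 115 ≤ 60 is false
Combine:
[1.2] false OR false = false
[1.3.1.1] false → true (antecedent false ⇒ implication holds) = true
[1.3.1] NOT true = false
[1.3] NOT false = true
[1] false OR false OR true = true
[2.1] false OR true = true
[2.2] false OR false OR false = false
[2] true OR false = true
[root] true AND true = true
Overall: true → enrolled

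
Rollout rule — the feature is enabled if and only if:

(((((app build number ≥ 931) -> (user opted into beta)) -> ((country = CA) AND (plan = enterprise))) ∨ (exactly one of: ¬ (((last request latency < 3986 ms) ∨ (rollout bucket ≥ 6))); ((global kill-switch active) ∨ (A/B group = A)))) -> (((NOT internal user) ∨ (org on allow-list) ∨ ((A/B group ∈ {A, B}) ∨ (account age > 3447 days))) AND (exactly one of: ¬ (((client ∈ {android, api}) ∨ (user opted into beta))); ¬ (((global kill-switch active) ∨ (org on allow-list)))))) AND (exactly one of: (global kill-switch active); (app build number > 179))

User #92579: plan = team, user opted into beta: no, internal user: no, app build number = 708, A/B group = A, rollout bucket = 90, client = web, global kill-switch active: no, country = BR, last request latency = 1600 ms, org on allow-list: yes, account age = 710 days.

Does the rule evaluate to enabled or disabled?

Atomic conditions:
  app build number ≥ 931: 708 ≥ 931 is false
  user opted into beta: no → false
  country = CA: BR == CA is false
  plan = enterprise: team == enterprise is false
  last request latency < 3986 ms: 1600 < 3986 is true
  rollout bucket ≥ 6: 90 ≥ 6 is true
  global kill-switch active: no → false
  A/B group = A: A == A is true
  NOT internal user: no → true
  org on allow-list: yes → true
  A/B group ∈ {A, B}: A is in the set → true
  account age > 3447 days: 710 > 3447 is false
  client ∈ {android, api}: web is not in the set → false
  app build number > 179: 708 > 179 is true
Combine:
[1.1.1.1] false → false (antecedent false ⇒ implication holds) = true
[1.1.1.2] false AND false = false
[1.1.1] true → false = false
[1.1.2.1.1] true OR true = true
[1.1.2.1] NOT true = false
[1.1.2.2] false OR true = true
[1.1.2] exactly-one(false, true) = true
[1.1] false OR true = true
[1.2.1.3] true OR false = true
[1.2.1] true OR true OR true = true
[1.2.2.1.1] false OR false = false
[1.2.2.1] NOT false = true
[1.2.2.2.1] false OR true = true
[1.2.2.2] NOT true = false
[1.2.2] exactly-one(true, false) = true
[1.2] true AND true = true
[1] true → true = true
[2] exactly-one(false, true) = true
[root] true AND true = true
Overall: true → enabled

Enabled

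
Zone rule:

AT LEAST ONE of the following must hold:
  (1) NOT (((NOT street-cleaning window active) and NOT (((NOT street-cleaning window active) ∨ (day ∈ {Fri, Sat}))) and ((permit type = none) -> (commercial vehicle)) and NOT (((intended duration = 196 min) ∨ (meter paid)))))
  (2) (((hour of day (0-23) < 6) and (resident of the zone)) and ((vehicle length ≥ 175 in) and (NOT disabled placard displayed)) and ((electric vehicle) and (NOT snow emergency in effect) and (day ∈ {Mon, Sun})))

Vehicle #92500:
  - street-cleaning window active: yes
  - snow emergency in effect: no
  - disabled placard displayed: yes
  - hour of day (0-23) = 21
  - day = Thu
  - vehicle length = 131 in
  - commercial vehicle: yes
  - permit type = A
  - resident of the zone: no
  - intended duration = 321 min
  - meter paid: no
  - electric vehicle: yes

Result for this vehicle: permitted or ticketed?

Permitted

Atomic conditions:
  NOT street-cleaning window active: yes → false
  day ∈ {Fri, Sat}: Thu is not in the set → false
  permit type = none: A == none is false
  commercial vehicle: yes → true
  intended duration = 196 min: 321 == 196 is false
  meter paid: no → false
  hour of day (0-23) < 6: 21 < 6 is false
  resident of the zone: no → false
  vehicle length ≥ 175 in: 131 ≥ 175 is false
  NOT disabled placard displayed: yes → false
  electric vehicle: yes → true
  NOT snow emergency in effect: no → true
  day ∈ {Mon, Sun}: Thu is not in the set → false
Combine:
[1.1.2.1] false OR false = false
[1.1.2] NOT false = true
[1.1.3] false → true (antecedent false ⇒ implication holds) = true
[1.1.4.1] false OR false = false
[1.1.4] NOT false = true
[1.1] false AND true AND true AND true = false
[1] NOT false = true
[2.1] false AND false = false
[2.2] false AND false = false
[2.3] true AND true AND false = false
[2] false AND false AND false = false
[root] true OR false = true
Overall: true → permitted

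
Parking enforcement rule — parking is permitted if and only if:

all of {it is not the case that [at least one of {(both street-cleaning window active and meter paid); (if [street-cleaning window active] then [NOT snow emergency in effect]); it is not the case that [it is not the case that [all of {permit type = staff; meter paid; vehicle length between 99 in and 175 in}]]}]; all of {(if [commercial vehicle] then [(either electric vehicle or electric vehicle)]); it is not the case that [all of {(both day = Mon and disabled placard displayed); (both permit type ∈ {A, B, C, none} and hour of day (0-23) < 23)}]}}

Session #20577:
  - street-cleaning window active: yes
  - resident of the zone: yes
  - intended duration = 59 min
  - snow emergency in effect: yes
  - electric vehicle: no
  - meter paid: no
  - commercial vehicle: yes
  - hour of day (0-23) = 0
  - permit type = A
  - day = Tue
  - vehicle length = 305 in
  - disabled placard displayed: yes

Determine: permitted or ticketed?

Atomic conditions:
  street-cleaning window active: yes → true
  meter paid: no → false
  NOT snow emergency in effect: yes → false
  permit type = staff: A == staff is false
  vehicle length between 99 in and 175 in: 305 in [99, 175] is false
  commercial vehicle: yes → true
  electric vehicle: no → false
  day = Mon: Tue == Mon is false
  disabled placard displayed: yes → true
  permit type ∈ {A, B, C, none}: A is in the set → true
  hour of day (0-23) < 23: 0 < 23 is true
Combine:
[1.1.1] true AND false = false
[1.1.2] true → false = false
[1.1.3.1.1] false AND false AND false = false
[1.1.3.1] NOT false = true
[1.1.3] NOT true = false
[1.1] false OR false OR false = false
[1] NOT false = true
[2.1.2] false OR false = false
[2.1] true → false = false
[2.2.1.1] false AND true = false
[2.2.1.2] true AND true = true
[2.2.1] false AND true = false
[2.2] NOT false = true
[2] false AND true = false
[root] true AND false = false
Overall: false → ticketed

Ticketed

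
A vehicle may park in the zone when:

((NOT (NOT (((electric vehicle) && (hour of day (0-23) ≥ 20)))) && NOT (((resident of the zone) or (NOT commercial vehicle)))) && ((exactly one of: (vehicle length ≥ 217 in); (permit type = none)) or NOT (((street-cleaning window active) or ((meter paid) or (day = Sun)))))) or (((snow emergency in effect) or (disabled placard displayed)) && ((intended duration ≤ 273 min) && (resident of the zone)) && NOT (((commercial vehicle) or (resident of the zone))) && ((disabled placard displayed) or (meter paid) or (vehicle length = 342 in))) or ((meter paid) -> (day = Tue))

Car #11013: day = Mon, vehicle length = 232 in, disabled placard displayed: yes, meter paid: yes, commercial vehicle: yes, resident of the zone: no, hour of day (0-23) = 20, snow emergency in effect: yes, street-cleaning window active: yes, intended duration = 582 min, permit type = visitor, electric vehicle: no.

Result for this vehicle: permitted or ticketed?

Ticketed

Atomic conditions:
  electric vehicle: no → false
  hour of day (0-23) ≥ 20: 20 ≥ 20 is true
  resident of the zone: no → false
  NOT commercial vehicle: yes → false
  vehicle length ≥ 217 in: 232 ≥ 217 is true
  permit type = none: visitor == none is false
  street-cleaning window active: yes → true
  meter paid: yes → true
  day = Sun: Mon == Sun is false
  snow emergency in effect: yes → true
  disabled placard displayed: yes → true
  intended duration ≤ 273 min: 582 ≤ 273 is false
  commercial vehicle: yes → true
  vehicle length = 342 in: 232 == 342 is false
  day = Tue: Mon == Tue is false
Combine:
[1.1.1.1.1] false AND true = false
[1.1.1.1] NOT false = true
[1.1.1] NOT true = false
[1.1.2.1] false OR false = false
[1.1.2] NOT false = true
[1.1] false AND true = false
[1.2.1] exactly-one(true, false) = true
[1.2.2.1.2] true OR false = true
[1.2.2.1] true OR true = true
[1.2.2] NOT true = false
[1.2] true OR false = true
[1] false AND true = false
[2.1] true OR true = true
[2.2] false AND false = false
[2.3.1] true OR false = true
[2.3] NOT true = false
[2.4] true OR true OR false = true
[2] true AND false AND false AND true = false
[3] true → false = false
[root] false OR false OR false = false
Overall: false → ticketed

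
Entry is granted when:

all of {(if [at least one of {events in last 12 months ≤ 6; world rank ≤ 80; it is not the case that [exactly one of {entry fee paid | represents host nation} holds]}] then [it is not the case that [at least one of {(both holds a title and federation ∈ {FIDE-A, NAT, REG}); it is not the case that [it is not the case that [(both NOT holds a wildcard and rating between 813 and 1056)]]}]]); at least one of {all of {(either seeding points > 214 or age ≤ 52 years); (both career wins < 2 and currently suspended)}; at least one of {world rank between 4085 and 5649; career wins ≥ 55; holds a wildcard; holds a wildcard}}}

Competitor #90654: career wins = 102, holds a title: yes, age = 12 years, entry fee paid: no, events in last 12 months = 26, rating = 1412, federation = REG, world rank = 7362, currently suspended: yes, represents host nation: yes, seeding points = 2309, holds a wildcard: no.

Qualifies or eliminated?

Qualifies

Atomic conditions:
  events in last 12 months ≤ 6: 26 ≤ 6 is false
  world rank ≤ 80: 7362 ≤ 80 is false
  entry fee paid: no → false
  represents host nation: yes → true
  holds a title: yes → true
  federation ∈ {FIDE-A, NAT, REG}: REG is in the set → true
  NOT holds a wildcard: no → true
  rating between 813 and 1056: 1412 in [813, 1056] is false
  seeding points > 214: 2309 > 214 is true
  age ≤ 52 years: 12 ≤ 52 is true
  career wins < 2: 102 < 2 is false
  currently suspended: yes → true
  world rank between 4085 and 5649: 7362 in [4085, 5649] is false
  career wins ≥ 55: 102 ≥ 55 is true
  holds a wildcard: no → false
Combine:
[1.1.3.1] exactly-one(false, true) = true
[1.1.3] NOT true = false
[1.1] false OR false OR false = false
[1.2.1.1] true AND true = true
[1.2.1.2.1.1] true AND false = false
[1.2.1.2.1] NOT false = true
[1.2.1.2] NOT true = false
[1.2.1] true OR false = true
[1.2] NOT true = false
[1] false → false (antecedent false ⇒ implication holds) = true
[2.1.1] true OR true = true
[2.1.2] false AND true = false
[2.1] true AND false = false
[2.2] false OR true OR false OR false = true
[2] false OR true = true
[root] true AND true = true
Overall: true → qualifies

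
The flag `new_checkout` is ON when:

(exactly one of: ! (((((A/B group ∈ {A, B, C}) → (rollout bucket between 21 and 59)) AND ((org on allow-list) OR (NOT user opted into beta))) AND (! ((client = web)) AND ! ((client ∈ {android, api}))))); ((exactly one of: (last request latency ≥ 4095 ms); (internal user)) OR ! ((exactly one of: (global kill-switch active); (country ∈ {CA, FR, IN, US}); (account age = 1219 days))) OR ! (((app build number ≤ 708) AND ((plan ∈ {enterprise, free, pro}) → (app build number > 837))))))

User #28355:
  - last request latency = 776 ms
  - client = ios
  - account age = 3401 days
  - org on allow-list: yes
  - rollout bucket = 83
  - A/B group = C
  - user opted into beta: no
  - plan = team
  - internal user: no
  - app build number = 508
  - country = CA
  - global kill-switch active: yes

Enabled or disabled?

Disabled

Atomic conditions:
  A/B group ∈ {A, B, C}: C is in the set → true
  rollout bucket between 21 and 59: 83 in [21, 59] is false
  org on allow-list: yes → true
  NOT user opted into beta: no → true
  client = web: ios == web is false
  client ∈ {android, api}: ios is not in the set → false
  last request latency ≥ 4095 ms: 776 ≥ 4095 is false
  internal user: no → false
  global kill-switch active: yes → true
  country ∈ {CA, FR, IN, US}: CA is in the set → true
  account age = 1219 days: 3401 == 1219 is false
  app build number ≤ 708: 508 ≤ 708 is true
  plan ∈ {enterprise, free, pro}: team is not in the set → false
  app build number > 837: 508 > 837 is false
Combine:
[1.1.1.1] true → false = false
[1.1.1.2] true OR true = true
[1.1.1] false AND true = false
[1.1.2.1] NOT false = true
[1.1.2.2] NOT false = true
[1.1.2] true AND true = true
[1.1] false AND true = false
[1] NOT false = true
[2.1] exactly-one(false, false) = false
[2.2.1] exactly-one(true, true, false) = false
[2.2] NOT false = true
[2.3.1.2] false → false (antecedent false ⇒ implication holds) = true
[2.3.1] true AND true = true
[2.3] NOT true = false
[2] false OR true OR false = true
[root] exactly-one(true, true) = false
Overall: false → disabled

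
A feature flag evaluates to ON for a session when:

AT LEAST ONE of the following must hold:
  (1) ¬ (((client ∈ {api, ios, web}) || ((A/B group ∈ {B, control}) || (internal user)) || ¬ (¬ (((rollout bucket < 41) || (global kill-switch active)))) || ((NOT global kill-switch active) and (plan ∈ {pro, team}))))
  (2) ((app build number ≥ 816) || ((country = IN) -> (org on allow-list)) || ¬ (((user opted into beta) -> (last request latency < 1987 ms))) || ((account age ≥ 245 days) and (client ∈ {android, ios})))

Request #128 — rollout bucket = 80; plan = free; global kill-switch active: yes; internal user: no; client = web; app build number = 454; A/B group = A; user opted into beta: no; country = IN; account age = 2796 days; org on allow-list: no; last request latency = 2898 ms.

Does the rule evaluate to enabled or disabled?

Disabled

Atomic conditions:
  client ∈ {api, ios, web}: web is in the set → true
  A/B group ∈ {B, control}: A is not in the set → false
  internal user: no → false
  rollout bucket < 41: 80 < 41 is false
  global kill-switch active: yes → true
  NOT global kill-switch active: yes → false
  plan ∈ {pro, team}: free is not in the set → false
  app build number ≥ 816: 454 ≥ 816 is false
  country = IN: IN == IN is true
  org on allow-list: no → false
  user opted into beta: no → false
  last request latency < 1987 ms: 2898 < 1987 is false
  account age ≥ 245 days: 2796 ≥ 245 is true
  client ∈ {android, ios}: web is not in the set → false
Combine:
[1.1.2] false OR false = false
[1.1.3.1.1] false OR true = true
[1.1.3.1] NOT true = false
[1.1.3] NOT false = true
[1.1.4] false AND false = false
[1.1] true OR false OR true OR false = true
[1] NOT true = false
[2.2] true → false = false
[2.3.1] false → false (antecedent false ⇒ implication holds) = true
[2.3] NOT true = false
[2.4] true AND false = false
[2] false OR false OR false OR false = false
[root] false OR false = false
Overall: false → disabled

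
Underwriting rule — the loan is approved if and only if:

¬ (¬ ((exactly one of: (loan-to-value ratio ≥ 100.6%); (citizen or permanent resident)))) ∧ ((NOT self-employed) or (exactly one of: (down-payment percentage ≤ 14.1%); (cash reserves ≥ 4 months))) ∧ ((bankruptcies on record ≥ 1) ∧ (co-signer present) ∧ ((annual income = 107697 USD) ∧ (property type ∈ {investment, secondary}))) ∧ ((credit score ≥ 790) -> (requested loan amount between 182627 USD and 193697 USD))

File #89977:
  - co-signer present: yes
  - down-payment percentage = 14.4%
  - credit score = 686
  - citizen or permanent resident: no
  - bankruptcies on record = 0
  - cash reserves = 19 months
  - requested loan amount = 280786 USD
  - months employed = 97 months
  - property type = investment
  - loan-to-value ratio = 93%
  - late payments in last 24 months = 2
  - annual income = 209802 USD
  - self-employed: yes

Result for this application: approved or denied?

Atomic conditions:
  loan-to-value ratio ≥ 100.6%: 93 ≥ 100.6 is false
  citizen or permanent resident: no → false
  NOT self-employed: yes → false
  down-payment percentage ≤ 14.1%: 14.4 ≤ 14.1 is false
  cash reserves ≥ 4 months: 19 ≥ 4 is true
  bankruptcies on record ≥ 1: 0 ≥ 1 is false
  co-signer present: yes → true
  annual income = 107697 USD: 209802 == 107697 is false
  property type ∈ {investment, secondary}: investment is in the set → true
  credit score ≥ 790: 686 ≥ 790 is false
  requested loan amount between 182627 USD and 193697 USD: 280786 in [182627, 193697] is false
Combine:
[1.1.1] exactly-one(false, false) = false
[1.1] NOT false = true
[1] NOT true = false
[2.2] exactly-one(false, true) = true
[2] false OR true = true
[3.3] false AND true = false
[3] false AND true AND false = false
[4] false → false (antecedent false ⇒ implication holds) = true
[root] false AND true AND false AND true = false
Overall: false → denied

Denied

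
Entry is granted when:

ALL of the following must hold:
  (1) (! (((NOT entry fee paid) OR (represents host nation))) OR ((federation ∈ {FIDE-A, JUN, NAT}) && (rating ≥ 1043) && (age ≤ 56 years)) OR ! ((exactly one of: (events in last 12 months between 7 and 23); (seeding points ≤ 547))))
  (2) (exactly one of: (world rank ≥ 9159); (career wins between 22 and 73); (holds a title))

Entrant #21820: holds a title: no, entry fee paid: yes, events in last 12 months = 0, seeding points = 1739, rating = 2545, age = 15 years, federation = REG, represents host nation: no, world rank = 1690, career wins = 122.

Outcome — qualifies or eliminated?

Eliminated

Atomic conditions:
  NOT entry fee paid: yes → false
  represents host nation: no → false
  federation ∈ {FIDE-A, JUN, NAT}: REG is not in the set → false
  rating ≥ 1043: 2545 ≥ 1043 is true
  age ≤ 56 years: 15 ≤ 56 is true
  events in last 12 months between 7 and 23: 0 in [7, 23] is false
  seeding points ≤ 547: 1739 ≤ 547 is false
  world rank ≥ 9159: 1690 ≥ 9159 is false
  career wins between 22 and 73: 122 in [22, 73] is false
  holds a title: no → false
Combine:
[1.1.1] false OR false = false
[1.1] NOT false = true
[1.2] false AND true AND true = false
[1.3.1] exactly-one(false, false) = false
[1.3] NOT false = true
[1] true OR false OR true = true
[2] exactly-one(false, false, false) = false
[root] true AND false = false
Overall: false → eliminated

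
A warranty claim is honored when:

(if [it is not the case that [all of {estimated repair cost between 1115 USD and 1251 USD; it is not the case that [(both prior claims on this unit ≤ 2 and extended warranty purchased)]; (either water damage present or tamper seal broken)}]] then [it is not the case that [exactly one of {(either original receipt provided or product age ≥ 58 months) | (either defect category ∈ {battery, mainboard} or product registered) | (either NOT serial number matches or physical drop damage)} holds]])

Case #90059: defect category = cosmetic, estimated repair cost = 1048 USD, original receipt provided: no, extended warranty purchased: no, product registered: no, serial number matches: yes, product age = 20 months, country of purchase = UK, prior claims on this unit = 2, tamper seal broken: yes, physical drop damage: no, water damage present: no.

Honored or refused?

Honored

Atomic conditions:
  estimated repair cost between 1115 USD and 1251 USD: 1048 in [1115, 1251] is false
  prior claims on this unit ≤ 2: 2 ≤ 2 is true
  extended warranty purchased: no → false
  water damage present: no → false
  tamper seal broken: yes → true
  original receipt provided: no → false
  product age ≥ 58 months: 20 ≥ 58 is false
  defect category ∈ {battery, mainboard}: cosmetic is not in the set → false
  product registered: no → false
  NOT serial number matches: yes → false
  physical drop damage: no → false
Combine:
[1.1.2.1] true AND false = false
[1.1.2] NOT false = true
[1.1.3] false OR true = true
[1.1] false AND true AND true = false
[1] NOT false = true
[2.1.1] false OR false = false
[2.1.2] false OR false = false
[2.1.3] false OR false = false
[2.1] exactly-one(false, false, false) = false
[2] NOT false = true
[root] true → true = true
Overall: true → honored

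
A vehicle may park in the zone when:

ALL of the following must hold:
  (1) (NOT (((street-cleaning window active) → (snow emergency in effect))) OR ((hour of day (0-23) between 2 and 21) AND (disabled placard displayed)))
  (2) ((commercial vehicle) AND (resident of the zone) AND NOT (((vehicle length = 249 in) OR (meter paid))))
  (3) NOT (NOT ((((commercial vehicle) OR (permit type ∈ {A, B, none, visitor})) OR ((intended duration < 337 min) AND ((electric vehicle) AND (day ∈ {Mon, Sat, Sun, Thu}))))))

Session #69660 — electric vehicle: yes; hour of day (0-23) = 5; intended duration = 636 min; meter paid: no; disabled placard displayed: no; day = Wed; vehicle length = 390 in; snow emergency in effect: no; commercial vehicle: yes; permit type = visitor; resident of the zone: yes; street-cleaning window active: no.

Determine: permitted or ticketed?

Atomic conditions:
  street-cleaning window active: no → false
  snow emergency in effect: no → false
  hour of day (0-23) between 2 and 21: 5 in [2, 21] is true
  disabled placard displayed: no → false
  commercial vehicle: yes → true
  resident of the zone: yes → true
  vehicle length = 249 in: 390 == 249 is false
  meter paid: no → false
  permit type ∈ {A, B, none, visitor}: visitor is in the set → true
  intended duration < 337 min: 636 < 337 is false
  electric vehicle: yes → true
  day ∈ {Mon, Sat, Sun, Thu}: Wed is not in the set → false
Combine:
[1.1.1] false → false (antecedent false ⇒ implication holds) = true
[1.1] NOT true = false
[1.2] true AND false = false
[1] false OR false = false
[2.3.1] false OR false = false
[2.3] NOT false = true
[2] true AND true AND true = true
[3.1.1.1] true OR true = true
[3.1.1.2.2] true AND false = false
[3.1.1.2] false AND false = false
[3.1.1] true OR false = true
[3.1] NOT true = false
[3] NOT false = true
[root] false AND true AND true = false
Overall: false → ticketed

Ticketed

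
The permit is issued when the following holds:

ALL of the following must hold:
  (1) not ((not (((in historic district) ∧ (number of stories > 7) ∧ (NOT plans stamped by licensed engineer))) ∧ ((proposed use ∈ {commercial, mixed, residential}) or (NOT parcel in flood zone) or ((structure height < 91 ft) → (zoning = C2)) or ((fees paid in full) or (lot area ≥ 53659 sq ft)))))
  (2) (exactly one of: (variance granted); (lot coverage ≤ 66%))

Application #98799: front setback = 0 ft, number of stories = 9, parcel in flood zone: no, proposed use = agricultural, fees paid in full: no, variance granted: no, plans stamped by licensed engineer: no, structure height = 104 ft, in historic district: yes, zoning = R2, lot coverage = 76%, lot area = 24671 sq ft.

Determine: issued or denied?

Denied

Atomic conditions:
  in historic district: yes → true
  number of stories > 7: 9 > 7 is true
  NOT plans stamped by licensed engineer: no → true
  proposed use ∈ {commercial, mixed, residential}: agricultural is not in the set → false
  NOT parcel in flood zone: no → true
  structure height < 91 ft: 104 < 91 is false
  zoning = C2: R2 == C2 is false
  fees paid in full: no → false
  lot area ≥ 53659 sq ft: 24671 ≥ 53659 is false
  variance granted: no → false
  lot coverage ≤ 66%: 76 ≤ 66 is false
Combine:
[1.1.1.1] true AND true AND true = true
[1.1.1] NOT true = false
[1.1.2.3] false → false (antecedent false ⇒ implication holds) = true
[1.1.2.4] false OR false = false
[1.1.2] false OR true OR true OR false = true
[1.1] false AND true = false
[1] NOT false = true
[2] exactly-one(false, false) = false
[root] true AND false = false
Overall: false → denied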